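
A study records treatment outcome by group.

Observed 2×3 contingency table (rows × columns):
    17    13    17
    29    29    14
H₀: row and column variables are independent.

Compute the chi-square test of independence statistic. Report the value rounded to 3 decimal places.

test statistic = 4.461

Row totals [47, 72], col totals [46, 42, 31], n=119
χ² = (17−18.17)²/18.17 + (13−16.59)²/16.59 + (17−12.24)²/12.24 + (29−27.83)²/27.83 + (29−25.41)²/25.41 + (14−18.76)²/18.76 = 4.4608
df = 2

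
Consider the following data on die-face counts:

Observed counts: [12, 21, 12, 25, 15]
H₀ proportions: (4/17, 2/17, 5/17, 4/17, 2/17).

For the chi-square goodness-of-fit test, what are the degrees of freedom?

df = k − 1 = 5 − 1 = 4

degrees of freedom = 4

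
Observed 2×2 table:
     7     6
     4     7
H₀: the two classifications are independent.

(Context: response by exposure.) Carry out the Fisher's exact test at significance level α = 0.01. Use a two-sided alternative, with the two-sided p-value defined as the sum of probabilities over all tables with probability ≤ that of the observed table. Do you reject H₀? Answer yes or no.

Margins: r₁=13, r₂=11, c₁=11, c₂=13, n=24
p_obs = C(13,7)·C(11,4)/C(24,11); sum pmf over tables with pmf ≤ p_obs
p-value (two-sided) = 0.44419
At α=0.01: p ≥ α → fail to reject H₀

reject H₀: no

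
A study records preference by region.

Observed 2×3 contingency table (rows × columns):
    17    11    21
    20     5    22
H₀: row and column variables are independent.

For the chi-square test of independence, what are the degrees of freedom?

df = (r−1)(c−1) = (2−1)·(3−1) = 2

degrees of freedom = 2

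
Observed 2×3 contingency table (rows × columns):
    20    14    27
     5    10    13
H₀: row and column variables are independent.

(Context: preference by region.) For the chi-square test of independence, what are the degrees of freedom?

degrees of freedom = 2

df = (r−1)(c−1) = (2−1)·(3−1) = 2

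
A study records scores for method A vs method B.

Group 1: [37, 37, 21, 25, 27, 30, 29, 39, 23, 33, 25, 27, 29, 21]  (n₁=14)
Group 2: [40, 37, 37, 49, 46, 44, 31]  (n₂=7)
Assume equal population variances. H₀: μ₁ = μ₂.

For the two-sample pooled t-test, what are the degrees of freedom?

degrees of freedom = 19

df = n₁ + n₂ − 2 = 14 + 7 − 2 = 19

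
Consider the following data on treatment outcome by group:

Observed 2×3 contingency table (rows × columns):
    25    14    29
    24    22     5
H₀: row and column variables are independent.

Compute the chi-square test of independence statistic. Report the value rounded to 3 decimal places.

Row totals [68, 51], col totals [49, 36, 34], n=119
χ² = (25−28.00)²/28.00 + (14−20.57)²/20.57 + (29−19.43)²/19.43 + (24−21.00)²/21.00 + (22−15.43)²/15.43 + (5−14.57)²/14.57 = 16.6506
df = 2

test statistic = 16.651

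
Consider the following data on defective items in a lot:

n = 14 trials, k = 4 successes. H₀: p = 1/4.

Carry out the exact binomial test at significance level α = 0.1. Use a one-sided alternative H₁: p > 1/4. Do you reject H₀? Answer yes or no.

reject H₀: no

Exact binomial: n=14, k=4, p₀=1/4=0.2500
P(X≥4) from Σ C(n,i)·p₀^i·(1−p₀)^(n−i)
p-value (one-sided, H₁ greater) = 0.47866
At α=0.1: p ≥ α → fail to reject H₀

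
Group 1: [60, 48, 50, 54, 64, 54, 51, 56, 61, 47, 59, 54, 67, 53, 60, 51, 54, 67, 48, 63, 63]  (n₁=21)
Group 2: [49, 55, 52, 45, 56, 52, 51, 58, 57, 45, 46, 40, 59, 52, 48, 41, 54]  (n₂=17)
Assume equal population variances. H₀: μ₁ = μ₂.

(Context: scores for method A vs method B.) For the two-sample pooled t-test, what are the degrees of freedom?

degrees of freedom = 36

df = n₁ + n₂ − 2 = 21 + 17 − 2 = 36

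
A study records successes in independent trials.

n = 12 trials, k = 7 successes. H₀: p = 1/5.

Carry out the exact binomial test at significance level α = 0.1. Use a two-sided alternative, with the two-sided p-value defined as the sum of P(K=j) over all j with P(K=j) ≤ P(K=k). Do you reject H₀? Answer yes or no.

reject H₀: yes

Exact binomial: n=12, k=7, p₀=1/5=0.2000
P(X=j) = C(n,j)·p₀^j·(1−p₀)^(n−j); p = Σ P(X=j) over j with P(X=j) ≤ P(X=7)
p-value (two-sided) = 0.00390
At α=0.1: p < α → reject H₀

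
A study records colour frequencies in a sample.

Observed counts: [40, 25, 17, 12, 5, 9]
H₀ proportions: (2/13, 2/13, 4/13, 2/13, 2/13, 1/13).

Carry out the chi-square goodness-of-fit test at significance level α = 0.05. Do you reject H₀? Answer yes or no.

n = 108; E_i = n·p_i = [16.62, 16.62, 33.23, 16.62, 16.62, 8.31]
χ² = (40−16.62)²/16.62 + (25−16.62)²/16.62 + (17−33.23)²/33.23 + (12−16.62)²/16.62 + (5−16.62)²/16.62 + (9−8.31)²/8.31 = 54.5301
df = 5
p-value (upper-tail) = 0.00000
At α=0.05: p < α → reject H₀

reject H₀: yes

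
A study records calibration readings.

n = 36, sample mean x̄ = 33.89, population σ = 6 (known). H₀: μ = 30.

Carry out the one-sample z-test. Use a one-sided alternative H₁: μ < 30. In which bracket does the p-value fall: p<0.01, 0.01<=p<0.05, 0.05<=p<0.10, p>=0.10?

SE = σ/√n = 6/√36 = 1.0000
z = (x̄−μ₀)/SE = (33.89−30)/1.0000 = 3.8900
p-value (one-sided, H₁ less) = 0.99995
→ bracket: p>=0.10

p-value bracket: p>=0.10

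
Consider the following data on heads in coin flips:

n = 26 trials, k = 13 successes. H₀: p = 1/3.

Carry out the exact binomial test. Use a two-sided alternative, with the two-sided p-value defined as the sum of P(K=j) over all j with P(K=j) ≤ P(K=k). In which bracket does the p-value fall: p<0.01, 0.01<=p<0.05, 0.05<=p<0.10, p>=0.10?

Exact binomial: n=26, k=13, p₀=1/3=0.3333
P(X=j) = C(n,j)·p₀^j·(1−p₀)^(n−j); p = Σ P(X=j) over j with P(X=j) ≤ P(X=13)
p-value (two-sided) = 0.09404
→ bracket: 0.05<=p<0.10

p-value bracket: 0.05<=p<0.10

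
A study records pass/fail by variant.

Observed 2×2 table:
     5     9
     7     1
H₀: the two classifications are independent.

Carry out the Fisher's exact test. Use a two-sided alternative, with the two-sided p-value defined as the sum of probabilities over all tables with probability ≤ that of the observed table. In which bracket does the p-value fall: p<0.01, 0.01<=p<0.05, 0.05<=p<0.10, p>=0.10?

p-value bracket: 0.01<=p<0.05

Margins: r₁=14, r₂=8, c₁=12, c₂=10, n=22
p_obs = C(14,5)·C(8,7)/C(22,12); sum pmf over tables with pmf ≤ p_obs
p-value (two-sided) = 0.03096
→ bracket: 0.01<=p<0.05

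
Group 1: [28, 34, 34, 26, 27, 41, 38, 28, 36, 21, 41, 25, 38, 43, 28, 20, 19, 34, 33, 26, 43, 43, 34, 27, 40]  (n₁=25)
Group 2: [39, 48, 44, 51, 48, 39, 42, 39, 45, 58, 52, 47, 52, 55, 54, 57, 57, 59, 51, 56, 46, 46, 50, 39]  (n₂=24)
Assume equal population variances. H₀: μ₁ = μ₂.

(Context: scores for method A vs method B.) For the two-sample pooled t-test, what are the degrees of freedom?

degrees of freedom = 47

df = n₁ + n₂ − 2 = 25 + 24 − 2 = 47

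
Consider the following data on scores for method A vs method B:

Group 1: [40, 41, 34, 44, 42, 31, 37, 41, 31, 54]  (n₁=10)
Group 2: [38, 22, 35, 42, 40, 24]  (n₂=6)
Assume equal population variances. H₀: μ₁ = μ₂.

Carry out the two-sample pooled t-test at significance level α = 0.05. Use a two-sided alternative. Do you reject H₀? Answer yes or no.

reject H₀: no

x̄₁=39.500, s₁=6.852, n₁=10
x̄₂=33.500, s₂=8.479, n₂=6
s_p² = [9·6.852² + 5·8.479²]/14 = 55.8571
SE = √(s_p²·(1/10+1/6)) = 3.8594
t = (39.500−33.500)/3.8594 = 1.5546
df = 14
p-value (two-sided) = 0.14234
At α=0.05: p ≥ α → fail to reject H₀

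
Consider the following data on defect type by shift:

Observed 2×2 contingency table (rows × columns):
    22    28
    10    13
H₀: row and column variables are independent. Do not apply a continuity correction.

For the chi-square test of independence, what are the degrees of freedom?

df = (r−1)(c−1) = (2−1)·(2−1) = 1

degrees of freedom = 1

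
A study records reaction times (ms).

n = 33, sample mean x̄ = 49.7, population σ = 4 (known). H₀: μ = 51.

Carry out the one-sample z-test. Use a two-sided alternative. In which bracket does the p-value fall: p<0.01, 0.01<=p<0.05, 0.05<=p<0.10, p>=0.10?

p-value bracket: 0.05<=p<0.10

SE = σ/√n = 4/√33 = 0.6963
z = (x̄−μ₀)/SE = (49.7−51)/0.6963 = -1.8670
p-value (two-sided) = 0.06190
→ bracket: 0.05<=p<0.10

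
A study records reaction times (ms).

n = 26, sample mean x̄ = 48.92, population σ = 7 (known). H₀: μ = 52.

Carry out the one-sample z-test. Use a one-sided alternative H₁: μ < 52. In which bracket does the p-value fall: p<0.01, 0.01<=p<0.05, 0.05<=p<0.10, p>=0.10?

p-value bracket: 0.01<=p<0.05

SE = σ/√n = 7/√26 = 1.3728
z = (x̄−μ₀)/SE = (48.92−52)/1.3728 = -2.2436
p-value (one-sided, H₁ less) = 0.01243
→ bracket: 0.01<=p<0.05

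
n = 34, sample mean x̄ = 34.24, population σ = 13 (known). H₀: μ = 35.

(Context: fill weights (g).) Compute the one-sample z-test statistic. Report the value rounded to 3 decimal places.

SE = σ/√n = 13/√34 = 2.2295
z = (x̄−μ₀)/SE = (34.24−35)/2.2295 = -0.3409

test statistic = -0.341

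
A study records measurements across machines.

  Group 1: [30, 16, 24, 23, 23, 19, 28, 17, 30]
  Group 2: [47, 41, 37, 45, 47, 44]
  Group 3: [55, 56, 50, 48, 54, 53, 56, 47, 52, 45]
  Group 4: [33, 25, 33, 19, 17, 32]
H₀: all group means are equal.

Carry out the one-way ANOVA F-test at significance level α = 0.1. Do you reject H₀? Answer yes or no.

Group means [23.33, 43.50, 51.60, 26.50], grand mean 36.968
SSB = Σnᵢ(x̄ᵢ−x̄)² = 4727.568; SSW = ΣΣ(x−x̄ᵢ)² = 701.400
MSB = 4727.568/3 = 1575.8559; MSW = 701.400/27 = 25.9778
F = MSB/MSW = 60.6617
df = (3, 27)
p-value (upper-tail) = 0.00000
At α=0.1: p < α → reject H₀

reject H₀: yes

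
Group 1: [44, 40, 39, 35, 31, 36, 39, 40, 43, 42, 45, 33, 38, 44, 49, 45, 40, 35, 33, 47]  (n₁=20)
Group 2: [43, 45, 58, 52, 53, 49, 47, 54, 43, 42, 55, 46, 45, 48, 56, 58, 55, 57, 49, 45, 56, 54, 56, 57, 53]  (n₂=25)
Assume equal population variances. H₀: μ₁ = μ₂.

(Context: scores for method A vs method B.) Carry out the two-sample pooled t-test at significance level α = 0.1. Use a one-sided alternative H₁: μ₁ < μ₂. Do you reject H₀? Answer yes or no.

x̄₁=39.900, s₁=5.004, n₁=20
x̄₂=51.040, s₂=5.319, n₂=25
s_p² = [19·5.004² + 24·5.319²]/43 = 26.8549
SE = √(s_p²·(1/20+1/25)) = 1.5547
t = (39.900−51.040)/1.5547 = -7.1656
df = 43
p-value (one-sided, H₁ less) = 0.00000
At α=0.1: p < α → reject H₀

reject H₀: yes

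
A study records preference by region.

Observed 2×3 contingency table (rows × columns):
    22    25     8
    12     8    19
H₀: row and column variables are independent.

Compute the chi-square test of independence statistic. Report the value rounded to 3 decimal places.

Row totals [55, 39], col totals [34, 33, 27], n=94
χ² = (22−19.89)²/19.89 + (25−19.31)²/19.31 + (8−15.80)²/15.80 + (12−14.11)²/14.11 + (8−13.69)²/13.69 + (19−11.20)²/11.20 = 13.8583
df = 2

test statistic = 13.858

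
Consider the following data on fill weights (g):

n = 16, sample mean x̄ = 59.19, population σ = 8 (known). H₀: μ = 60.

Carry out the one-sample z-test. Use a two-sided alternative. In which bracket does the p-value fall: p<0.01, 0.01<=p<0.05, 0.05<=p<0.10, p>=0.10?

p-value bracket: p>=0.10

SE = σ/√n = 8/√16 = 2.0000
z = (x̄−μ₀)/SE = (59.19−60)/2.0000 = -0.4050
p-value (two-sided) = 0.68548
→ bracket: p>=0.10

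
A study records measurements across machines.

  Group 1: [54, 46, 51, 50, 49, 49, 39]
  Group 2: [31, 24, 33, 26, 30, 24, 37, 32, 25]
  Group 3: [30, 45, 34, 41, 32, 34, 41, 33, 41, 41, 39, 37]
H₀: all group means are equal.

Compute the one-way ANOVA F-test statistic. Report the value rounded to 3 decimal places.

test statistic = 33.331

Group means [48.29, 29.11, 37.33], grand mean 37.429
SSB = Σnᵢ(x̄ᵢ−x̄)² = 1447.873; SSW = ΣΣ(x−x̄ᵢ)² = 542.984
MSB = 1447.873/2 = 723.9365; MSW = 542.984/25 = 21.7194
F = MSB/MSW = 33.3314
df = (2, 25)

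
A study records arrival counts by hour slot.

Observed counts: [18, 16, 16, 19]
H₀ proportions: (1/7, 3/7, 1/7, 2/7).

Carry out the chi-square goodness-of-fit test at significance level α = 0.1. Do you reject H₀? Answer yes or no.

reject H₀: yes

n = 69; E_i = n·p_i = [9.86, 29.57, 9.86, 19.71]
χ² = (18−9.86)²/9.86 + (16−29.57)²/29.57 + (16−9.86)²/9.86 + (19−19.71)²/19.71 = 16.8092
df = 3
p-value (upper-tail) = 0.00077
At α=0.1: p < α → reject H₀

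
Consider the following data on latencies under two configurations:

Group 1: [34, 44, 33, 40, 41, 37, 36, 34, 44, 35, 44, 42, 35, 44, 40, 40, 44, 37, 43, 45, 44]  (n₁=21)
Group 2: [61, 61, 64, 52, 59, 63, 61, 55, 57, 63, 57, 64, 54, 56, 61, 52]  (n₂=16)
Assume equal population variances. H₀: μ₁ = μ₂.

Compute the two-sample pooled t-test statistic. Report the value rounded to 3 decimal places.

x̄₁=39.810, s₁=4.118, n₁=21
x̄₂=58.750, s₂=4.107, n₂=16
s_p² = [20·4.118² + 15·4.107²]/35 = 16.9211
SE = √(s_p²·(1/21+1/16)) = 1.3650
t = (39.810−58.750)/1.3650 = -13.8754
df = 35

test statistic = -13.875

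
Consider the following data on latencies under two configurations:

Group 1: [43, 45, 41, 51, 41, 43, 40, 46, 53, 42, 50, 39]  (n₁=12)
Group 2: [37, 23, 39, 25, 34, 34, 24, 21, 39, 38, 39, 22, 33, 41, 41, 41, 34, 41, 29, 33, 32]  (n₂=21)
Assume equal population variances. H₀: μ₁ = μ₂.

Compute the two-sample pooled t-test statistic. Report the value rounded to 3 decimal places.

test statistic = 5.032

x̄₁=44.500, s₁=4.602, n₁=12
x̄₂=33.333, s₂=6.829, n₂=21
s_p² = [11·4.602² + 20·6.829²]/31 = 37.6022
SE = √(s_p²·(1/12+1/21)) = 2.2190
t = (44.500−33.333)/2.2190 = 5.0322
df = 31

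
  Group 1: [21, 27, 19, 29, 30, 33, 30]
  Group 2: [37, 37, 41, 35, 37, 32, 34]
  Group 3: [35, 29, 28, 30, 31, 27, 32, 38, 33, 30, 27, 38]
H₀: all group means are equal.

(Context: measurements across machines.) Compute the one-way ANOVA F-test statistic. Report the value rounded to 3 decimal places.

Group means [27.00, 36.14, 31.50], grand mean 31.538
SSB = Σnᵢ(x̄ᵢ−x̄)² = 292.604; SSW = ΣΣ(x−x̄ᵢ)² = 369.857
MSB = 292.604/2 = 146.3022; MSW = 369.857/23 = 16.0807
F = MSB/MSW = 9.0980
df = (2, 23)

test statistic = 9.098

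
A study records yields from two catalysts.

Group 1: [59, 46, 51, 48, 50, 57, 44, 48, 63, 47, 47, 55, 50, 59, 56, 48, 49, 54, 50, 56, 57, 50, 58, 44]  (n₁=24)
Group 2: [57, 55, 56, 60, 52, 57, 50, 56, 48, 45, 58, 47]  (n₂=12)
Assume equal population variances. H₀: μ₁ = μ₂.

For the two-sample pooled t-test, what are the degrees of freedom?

df = n₁ + n₂ − 2 = 24 + 12 − 2 = 34

degrees of freedom = 34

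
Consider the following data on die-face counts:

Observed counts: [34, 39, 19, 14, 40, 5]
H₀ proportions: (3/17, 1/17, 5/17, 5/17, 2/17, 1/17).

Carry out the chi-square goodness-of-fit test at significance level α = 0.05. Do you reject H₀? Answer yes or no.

reject H₀: yes

n = 151; E_i = n·p_i = [26.65, 8.88, 44.41, 44.41, 17.76, 8.88]
χ² = (34−26.65)²/26.65 + (39−8.88)²/8.88 + (19−44.41)²/44.41 + (14−44.41)²/44.41 + (40−17.76)²/17.76 + (5−8.88)²/8.88 = 169.0428
df = 5
p-value (upper-tail) = 0.00000
At α=0.05: p < α → reject H₀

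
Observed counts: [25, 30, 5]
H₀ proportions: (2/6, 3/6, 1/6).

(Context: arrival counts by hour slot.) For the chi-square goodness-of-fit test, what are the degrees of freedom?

df = k − 1 = 3 − 1 = 2

degrees of freedom = 2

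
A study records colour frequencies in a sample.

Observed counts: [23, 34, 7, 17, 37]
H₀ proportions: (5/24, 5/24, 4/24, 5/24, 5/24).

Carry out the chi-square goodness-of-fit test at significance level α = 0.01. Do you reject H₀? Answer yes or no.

reject H₀: yes

n = 118; E_i = n·p_i = [24.58, 24.58, 19.67, 24.58, 24.58]
χ² = (23−24.58)²/24.58 + (34−24.58)²/24.58 + (7−19.67)²/19.67 + (17−24.58)²/24.58 + (37−24.58)²/24.58 = 20.4780
df = 4
p-value (upper-tail) = 0.00040
At α=0.01: p < α → reject H₀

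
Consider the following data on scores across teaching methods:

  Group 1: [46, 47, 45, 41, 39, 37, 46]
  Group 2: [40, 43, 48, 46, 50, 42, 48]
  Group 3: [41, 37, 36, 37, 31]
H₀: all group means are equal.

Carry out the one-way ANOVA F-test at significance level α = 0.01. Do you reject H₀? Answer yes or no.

Group means [43.00, 45.29, 36.40], grand mean 42.105
SSB = Σnᵢ(x̄ᵢ−x̄)² = 239.161; SSW = ΣΣ(x−x̄ᵢ)² = 226.629
MSB = 239.161/2 = 119.5805; MSW = 226.629/16 = 14.1643
F = MSB/MSW = 8.4424
df = (2, 16)
p-value (upper-tail) = 0.00314
At α=0.01: p < α → reject H₀

reject H₀: yes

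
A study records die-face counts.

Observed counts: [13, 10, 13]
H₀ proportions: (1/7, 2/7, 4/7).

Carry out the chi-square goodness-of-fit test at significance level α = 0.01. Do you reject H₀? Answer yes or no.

n = 36; E_i = n·p_i = [5.14, 10.29, 20.57]
χ² = (13−5.14)²/5.14 + (10−10.29)²/10.29 + (13−20.57)²/20.57 = 14.7986
df = 2
p-value (upper-tail) = 0.00061
At α=0.01: p < α → reject H₀

reject H₀: yes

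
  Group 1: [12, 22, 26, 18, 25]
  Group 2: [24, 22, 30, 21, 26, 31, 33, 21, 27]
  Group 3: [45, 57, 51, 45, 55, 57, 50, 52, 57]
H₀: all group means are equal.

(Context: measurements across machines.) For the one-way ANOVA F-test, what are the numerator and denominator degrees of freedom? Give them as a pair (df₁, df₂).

degrees of freedom = [2, 20]

k = 3 groups, N = 23 total
df = (k−1, N−k) = (3−1, 23−3) = (2, 20)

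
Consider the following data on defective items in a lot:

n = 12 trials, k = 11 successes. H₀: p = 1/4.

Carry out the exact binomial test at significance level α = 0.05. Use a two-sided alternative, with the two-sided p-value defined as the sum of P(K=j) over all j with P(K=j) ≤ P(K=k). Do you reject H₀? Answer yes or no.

Exact binomial: n=12, k=11, p₀=1/4=0.2500
P(X=j) = C(n,j)·p₀^j·(1−p₀)^(n−j); p = Σ P(X=j) over j with P(X=j) ≤ P(X=11)
p-value (two-sided) = 0.00000
At α=0.05: p < α → reject H₀

reject H₀: yes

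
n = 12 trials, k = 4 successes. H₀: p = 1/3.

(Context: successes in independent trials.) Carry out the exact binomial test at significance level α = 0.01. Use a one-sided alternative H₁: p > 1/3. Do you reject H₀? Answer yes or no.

reject H₀: no

Exact binomial: n=12, k=4, p₀=1/3=0.3333
P(X≥4) from Σ C(n,i)·p₀^i·(1−p₀)^(n−i)
p-value (one-sided, H₁ greater) = 0.60693
At α=0.01: p ≥ α → fail to reject H₀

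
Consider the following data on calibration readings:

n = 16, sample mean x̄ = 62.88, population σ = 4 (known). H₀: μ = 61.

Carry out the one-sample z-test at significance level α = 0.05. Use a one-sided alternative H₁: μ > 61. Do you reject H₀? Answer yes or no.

reject H₀: yes

SE = σ/√n = 4/√16 = 1.0000
z = (x̄−μ₀)/SE = (62.88−61)/1.0000 = 1.8800
p-value (one-sided, H₁ greater) = 0.03005
At α=0.05: p < α → reject H₀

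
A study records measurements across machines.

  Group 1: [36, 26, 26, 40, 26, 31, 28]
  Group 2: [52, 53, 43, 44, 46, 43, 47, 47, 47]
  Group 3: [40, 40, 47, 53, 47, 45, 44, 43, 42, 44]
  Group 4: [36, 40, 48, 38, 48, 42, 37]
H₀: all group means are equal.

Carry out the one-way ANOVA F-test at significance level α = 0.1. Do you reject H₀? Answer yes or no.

Group means [30.43, 46.89, 44.50, 41.29], grand mean 41.485
SSB = Σnᵢ(x̄ᵢ−x̄)² = 1209.711; SSW = ΣΣ(x−x̄ᵢ)² = 574.532
MSB = 1209.711/3 = 403.2369; MSW = 574.532/29 = 19.8114
F = MSB/MSW = 20.3537
df = (3, 29)
p-value (upper-tail) = 0.00000
At α=0.1: p < α → reject H₀

reject H₀: yes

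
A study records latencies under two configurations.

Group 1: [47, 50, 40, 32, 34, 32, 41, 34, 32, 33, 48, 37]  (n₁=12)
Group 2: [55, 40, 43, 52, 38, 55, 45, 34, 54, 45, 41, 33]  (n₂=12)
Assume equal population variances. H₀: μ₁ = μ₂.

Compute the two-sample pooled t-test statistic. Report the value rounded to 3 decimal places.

x̄₁=38.333, s₁=6.760, n₁=12
x̄₂=44.583, s₂=7.902, n₂=12
s_p² = [11·6.760² + 11·7.902²]/22 = 54.0720
SE = √(s_p²·(1/12+1/12)) = 3.0020
t = (38.333−44.583)/3.0020 = -2.0819
df = 22

test statistic = -2.082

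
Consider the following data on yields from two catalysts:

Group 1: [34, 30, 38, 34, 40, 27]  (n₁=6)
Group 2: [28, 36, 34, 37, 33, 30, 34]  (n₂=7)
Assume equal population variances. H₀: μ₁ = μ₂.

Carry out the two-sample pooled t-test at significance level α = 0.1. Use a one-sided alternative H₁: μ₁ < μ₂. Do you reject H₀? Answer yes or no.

reject H₀: no

x̄₁=33.833, s₁=4.834, n₁=6
x̄₂=33.143, s₂=3.185, n₂=7
s_p² = [5·4.834² + 6·3.185²]/11 = 16.1537
SE = √(s_p²·(1/6+1/7)) = 2.2361
t = (33.833−33.143)/2.2361 = 0.3088
df = 11
p-value (one-sided, H₁ less) = 0.61838
At α=0.1: p ≥ α → fail to reject H₀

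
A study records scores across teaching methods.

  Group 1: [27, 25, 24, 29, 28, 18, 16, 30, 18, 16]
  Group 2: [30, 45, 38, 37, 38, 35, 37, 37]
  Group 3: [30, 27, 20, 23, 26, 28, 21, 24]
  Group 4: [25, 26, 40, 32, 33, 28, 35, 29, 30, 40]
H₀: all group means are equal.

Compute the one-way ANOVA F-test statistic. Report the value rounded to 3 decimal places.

Group means [23.10, 37.12, 24.88, 31.80], grand mean 29.028
SSB = Σnᵢ(x̄ᵢ−x̄)² = 1090.722; SSW = ΣΣ(x−x̄ᵢ)² = 734.250
MSB = 1090.722/3 = 363.5741; MSW = 734.250/32 = 22.9453
F = MSB/MSW = 15.8452
df = (3, 32)

test statistic = 15.845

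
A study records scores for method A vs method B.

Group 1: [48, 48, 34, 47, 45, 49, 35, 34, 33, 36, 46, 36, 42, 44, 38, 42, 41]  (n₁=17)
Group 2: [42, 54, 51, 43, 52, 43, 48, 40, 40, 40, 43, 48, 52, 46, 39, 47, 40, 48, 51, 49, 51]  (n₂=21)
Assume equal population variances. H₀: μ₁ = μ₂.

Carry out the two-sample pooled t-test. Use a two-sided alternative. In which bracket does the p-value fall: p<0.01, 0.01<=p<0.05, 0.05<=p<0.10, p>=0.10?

x̄₁=41.059, s₁=5.629, n₁=17
x̄₂=46.048, s₂=4.842, n₂=21
s_p² = [16·5.629² + 20·4.842²]/36 = 27.1082
SE = √(s_p²·(1/17+1/21)) = 1.6987
t = (41.059−46.048)/1.6987 = -2.9369
df = 36
p-value (two-sided) = 0.00575
→ bracket: p<0.01

p-value bracket: p<0.01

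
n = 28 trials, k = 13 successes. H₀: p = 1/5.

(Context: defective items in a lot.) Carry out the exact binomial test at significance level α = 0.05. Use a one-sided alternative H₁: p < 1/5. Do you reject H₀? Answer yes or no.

Exact binomial: n=28, k=13, p₀=1/5=0.2000
P(X≤13) from Σ C(n,i)·p₀^i·(1−p₀)^(n−i)
p-value (one-sided, H₁ less) = 0.99963
At α=0.05: p ≥ α → fail to reject H₀

reject H₀: no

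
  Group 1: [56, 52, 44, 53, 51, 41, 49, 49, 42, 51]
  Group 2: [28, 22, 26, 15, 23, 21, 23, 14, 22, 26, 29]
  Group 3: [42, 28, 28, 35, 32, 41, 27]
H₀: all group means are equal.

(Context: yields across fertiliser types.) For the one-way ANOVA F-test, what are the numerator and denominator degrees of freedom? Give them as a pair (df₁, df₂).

degrees of freedom = [2, 25]

k = 3 groups, N = 28 total
df = (k−1, N−k) = (3−1, 28−3) = (2, 25)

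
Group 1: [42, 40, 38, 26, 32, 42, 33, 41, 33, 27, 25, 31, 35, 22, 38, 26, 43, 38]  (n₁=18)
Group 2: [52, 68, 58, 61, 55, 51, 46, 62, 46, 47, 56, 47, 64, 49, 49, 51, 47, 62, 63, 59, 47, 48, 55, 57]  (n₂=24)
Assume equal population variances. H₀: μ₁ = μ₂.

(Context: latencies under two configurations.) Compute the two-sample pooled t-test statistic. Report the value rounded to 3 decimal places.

test statistic = -9.638

x̄₁=34.000, s₁=6.686, n₁=18
x̄₂=54.167, s₂=6.729, n₂=24
s_p² = [17·6.686² + 23·6.729²]/40 = 45.0333
SE = √(s_p²·(1/18+1/24)) = 2.0924
t = (34.000−54.167)/2.0924 = -9.6379
df = 40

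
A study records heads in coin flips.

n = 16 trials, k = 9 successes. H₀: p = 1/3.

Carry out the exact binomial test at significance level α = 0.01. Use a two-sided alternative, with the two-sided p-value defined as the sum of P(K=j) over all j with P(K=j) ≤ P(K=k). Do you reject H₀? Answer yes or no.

Exact binomial: n=16, k=9, p₀=1/3=0.3333
P(X=j) = C(n,j)·p₀^j·(1−p₀)^(n−j); p = Σ P(X=j) over j with P(X=j) ≤ P(X=9)
p-value (two-sided) = 0.06366
At α=0.01: p ≥ α → fail to reject H₀

reject H₀: no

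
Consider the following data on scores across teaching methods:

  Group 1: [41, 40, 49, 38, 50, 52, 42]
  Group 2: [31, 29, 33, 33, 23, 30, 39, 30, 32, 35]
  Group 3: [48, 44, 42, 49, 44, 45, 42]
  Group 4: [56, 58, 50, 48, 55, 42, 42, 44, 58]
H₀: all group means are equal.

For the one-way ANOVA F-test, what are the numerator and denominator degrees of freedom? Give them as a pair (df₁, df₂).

degrees of freedom = [3, 29]

k = 4 groups, N = 33 total
df = (k−1, N−k) = (4−1, 33−4) = (3, 29)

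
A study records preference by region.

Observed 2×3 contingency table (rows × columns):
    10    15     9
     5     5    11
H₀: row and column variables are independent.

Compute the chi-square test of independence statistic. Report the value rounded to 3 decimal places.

test statistic = 4.018

Row totals [34, 21], col totals [15, 20, 20], n=55
χ² = (10−9.27)²/9.27 + (15−12.36)²/12.36 + (9−12.36)²/12.36 + (5−5.73)²/5.73 + (5−7.64)²/7.64 + (11−7.64)²/7.64 = 4.0184
df = 2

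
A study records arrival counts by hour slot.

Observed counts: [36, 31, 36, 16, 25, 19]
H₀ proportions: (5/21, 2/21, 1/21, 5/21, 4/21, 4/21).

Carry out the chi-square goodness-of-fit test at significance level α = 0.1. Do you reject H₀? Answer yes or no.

n = 163; E_i = n·p_i = [38.81, 15.52, 7.76, 38.81, 31.05, 31.05]
χ² = (36−38.81)²/38.81 + (31−15.52)²/15.52 + (36−7.76)²/7.76 + (16−38.81)²/38.81 + (25−31.05)²/31.05 + (19−31.05)²/31.05 = 137.6221
df = 5
p-value (upper-tail) = 0.00000
At α=0.1: p < α → reject H₀

reject H₀: yes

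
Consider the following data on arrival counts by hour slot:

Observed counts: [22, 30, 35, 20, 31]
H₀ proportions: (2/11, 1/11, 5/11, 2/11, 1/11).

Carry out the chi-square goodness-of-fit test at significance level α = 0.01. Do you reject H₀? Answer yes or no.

n = 138; E_i = n·p_i = [25.09, 12.55, 62.73, 25.09, 12.55]
χ² = (22−25.09)²/25.09 + (30−12.55)²/12.55 + (35−62.73)²/62.73 + (20−25.09)²/25.09 + (31−12.55)²/12.55 = 65.1014
df = 4
p-value (upper-tail) = 0.00000
At α=0.01: p < α → reject H₀

reject H₀: yes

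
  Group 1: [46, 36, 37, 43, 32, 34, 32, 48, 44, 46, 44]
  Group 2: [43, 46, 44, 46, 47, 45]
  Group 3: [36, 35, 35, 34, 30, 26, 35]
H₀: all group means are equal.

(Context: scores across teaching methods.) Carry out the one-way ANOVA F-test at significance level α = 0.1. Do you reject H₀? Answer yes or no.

reject H₀: yes

Group means [40.18, 45.17, 33.00], grand mean 39.333
SSB = Σnᵢ(x̄ᵢ−x̄)² = 492.864; SSW = ΣΣ(x−x̄ᵢ)² = 456.470
MSB = 492.864/2 = 246.4318; MSW = 456.470/21 = 21.7367
F = MSB/MSW = 11.3372
df = (2, 21)
p-value (upper-tail) = 0.00046
At α=0.1: p < α → reject H₀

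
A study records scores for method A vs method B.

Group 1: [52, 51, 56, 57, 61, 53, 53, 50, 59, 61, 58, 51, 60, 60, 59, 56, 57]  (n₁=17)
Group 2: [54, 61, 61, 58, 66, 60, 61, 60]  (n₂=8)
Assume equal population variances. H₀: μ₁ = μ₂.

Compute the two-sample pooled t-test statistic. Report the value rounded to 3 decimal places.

test statistic = -2.568

x̄₁=56.118, s₁=3.756, n₁=17
x̄₂=60.125, s₂=3.357, n₂=8
s_p² = [16·3.756² + 7·3.357²]/23 = 13.2452
SE = √(s_p²·(1/17+1/8)) = 1.5604
t = (56.118−60.125)/1.5604 = -2.5682
df = 23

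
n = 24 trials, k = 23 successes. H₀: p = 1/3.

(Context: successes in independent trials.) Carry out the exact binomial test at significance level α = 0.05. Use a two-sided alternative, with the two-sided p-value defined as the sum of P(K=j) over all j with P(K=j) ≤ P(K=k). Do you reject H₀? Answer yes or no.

reject H₀: yes

Exact binomial: n=24, k=23, p₀=1/3=0.3333
P(X=j) = C(n,j)·p₀^j·(1−p₀)^(n−j); p = Σ P(X=j) over j with P(X=j) ≤ P(X=23)
p-value (two-sided) = 0.00000
At α=0.05: p < α → reject H₀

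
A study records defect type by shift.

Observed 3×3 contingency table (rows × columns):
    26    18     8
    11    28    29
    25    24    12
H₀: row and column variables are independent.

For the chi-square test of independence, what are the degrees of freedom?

degrees of freedom = 4

df = (r−1)(c−1) = (3−1)·(3−1) = 4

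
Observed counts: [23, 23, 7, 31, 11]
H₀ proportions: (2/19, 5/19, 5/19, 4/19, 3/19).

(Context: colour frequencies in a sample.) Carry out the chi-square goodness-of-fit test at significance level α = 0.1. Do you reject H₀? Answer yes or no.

n = 95; E_i = n·p_i = [10.00, 25.00, 25.00, 20.00, 15.00]
χ² = (23−10.00)²/10.00 + (23−25.00)²/25.00 + (7−25.00)²/25.00 + (31−20.00)²/20.00 + (11−15.00)²/15.00 = 37.1367
df = 4
p-value (upper-tail) = 0.00000
At α=0.1: p < α → reject H₀

reject H₀: yes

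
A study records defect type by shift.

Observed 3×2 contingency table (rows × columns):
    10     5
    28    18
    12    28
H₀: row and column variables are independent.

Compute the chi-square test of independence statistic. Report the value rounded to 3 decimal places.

test statistic = 10.232

Row totals [15, 46, 40], col totals [50, 51], n=101
χ² = (10−7.43)²/7.43 + (5−7.57)²/7.57 + (28−22.77)²/22.77 + (18−23.23)²/23.23 + (12−19.80)²/19.80 + (28−20.20)²/20.20 = 10.2317
df = 2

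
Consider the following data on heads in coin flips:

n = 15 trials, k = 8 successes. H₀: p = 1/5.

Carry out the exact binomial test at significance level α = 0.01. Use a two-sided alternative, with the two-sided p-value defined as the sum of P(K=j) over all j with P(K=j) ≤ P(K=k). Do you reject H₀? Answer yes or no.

Exact binomial: n=15, k=8, p₀=1/5=0.2000
P(X=j) = C(n,j)·p₀^j·(1−p₀)^(n−j); p = Σ P(X=j) over j with P(X=j) ≤ P(X=8)
p-value (two-sided) = 0.00424
At α=0.01: p < α → reject H₀

reject H₀: yes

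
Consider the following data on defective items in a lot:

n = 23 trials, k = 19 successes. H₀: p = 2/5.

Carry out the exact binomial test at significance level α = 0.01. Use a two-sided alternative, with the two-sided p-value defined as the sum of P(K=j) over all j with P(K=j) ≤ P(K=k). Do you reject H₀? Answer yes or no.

Exact binomial: n=23, k=19, p₀=2/5=0.4000
P(X=j) = C(n,j)·p₀^j·(1−p₀)^(n−j); p = Σ P(X=j) over j with P(X=j) ≤ P(X=19)
p-value (two-sided) = 0.00004
At α=0.01: p < α → reject H₀

reject H₀: yes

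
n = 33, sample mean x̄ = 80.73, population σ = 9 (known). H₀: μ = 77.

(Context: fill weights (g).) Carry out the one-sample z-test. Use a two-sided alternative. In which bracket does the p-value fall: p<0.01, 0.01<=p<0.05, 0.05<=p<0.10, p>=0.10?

p-value bracket: 0.01<=p<0.05

SE = σ/√n = 9/√33 = 1.5667
z = (x̄−μ₀)/SE = (80.73−77)/1.5667 = 2.3808
p-value (two-sided) = 0.01727
→ bracket: 0.01<=p<0.05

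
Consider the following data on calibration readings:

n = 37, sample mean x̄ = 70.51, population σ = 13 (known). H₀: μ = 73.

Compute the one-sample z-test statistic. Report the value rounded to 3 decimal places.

test statistic = -1.165

SE = σ/√n = 13/√37 = 2.1372
z = (x̄−μ₀)/SE = (70.51−73)/2.1372 = -1.1651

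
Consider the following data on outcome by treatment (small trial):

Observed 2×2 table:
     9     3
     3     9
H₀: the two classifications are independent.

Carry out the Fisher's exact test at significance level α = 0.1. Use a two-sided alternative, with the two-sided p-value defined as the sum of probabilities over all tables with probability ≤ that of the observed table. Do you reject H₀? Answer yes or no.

Margins: r₁=12, r₂=12, c₁=12, c₂=12, n=24
p_obs = C(12,9)·C(12,3)/C(24,12); sum pmf over tables with pmf ≤ p_obs
p-value (two-sided) = 0.03913
At α=0.1: p < α → reject H₀

reject H₀: yes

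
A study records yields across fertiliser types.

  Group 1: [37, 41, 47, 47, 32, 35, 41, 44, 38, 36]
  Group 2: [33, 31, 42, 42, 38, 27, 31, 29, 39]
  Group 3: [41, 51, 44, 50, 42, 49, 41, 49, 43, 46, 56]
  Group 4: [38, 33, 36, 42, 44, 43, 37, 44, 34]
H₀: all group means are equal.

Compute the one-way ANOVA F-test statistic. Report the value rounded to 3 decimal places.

test statistic = 9.750

Group means [39.80, 34.67, 46.55, 39.00], grand mean 40.333
SSB = Σnᵢ(x̄ᵢ−x̄)² = 732.339; SSW = ΣΣ(x−x̄ᵢ)² = 876.327
MSB = 732.339/3 = 244.1131; MSW = 876.327/35 = 25.0379
F = MSB/MSW = 9.7497
df = (3, 35)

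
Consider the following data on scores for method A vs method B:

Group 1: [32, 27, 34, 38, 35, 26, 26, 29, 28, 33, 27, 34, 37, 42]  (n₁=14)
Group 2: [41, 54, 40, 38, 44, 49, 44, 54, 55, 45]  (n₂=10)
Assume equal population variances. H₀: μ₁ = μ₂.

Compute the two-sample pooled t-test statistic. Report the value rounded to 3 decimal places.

test statistic = -6.272

x̄₁=32.000, s₁=5.008, n₁=14
x̄₂=46.400, s₂=6.240, n₂=10
s_p² = [13·5.008² + 9·6.240²]/22 = 30.7455
SE = √(s_p²·(1/14+1/10)) = 2.2958
t = (32.000−46.400)/2.2958 = -6.2724
df = 22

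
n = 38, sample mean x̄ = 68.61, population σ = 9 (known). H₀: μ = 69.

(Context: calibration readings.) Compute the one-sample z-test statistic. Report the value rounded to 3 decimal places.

test statistic = -0.267

SE = σ/√n = 9/√38 = 1.4600
z = (x̄−μ₀)/SE = (68.61−69)/1.4600 = -0.2671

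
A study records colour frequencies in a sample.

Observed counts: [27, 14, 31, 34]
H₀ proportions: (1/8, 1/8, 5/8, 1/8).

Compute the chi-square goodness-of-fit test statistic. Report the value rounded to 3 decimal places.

n = 106; E_i = n·p_i = [13.25, 13.25, 66.25, 13.25]
χ² = (27−13.25)²/13.25 + (14−13.25)²/13.25 + (31−66.25)²/66.25 + (34−13.25)²/13.25 = 65.5623
df = 3

test statistic = 65.562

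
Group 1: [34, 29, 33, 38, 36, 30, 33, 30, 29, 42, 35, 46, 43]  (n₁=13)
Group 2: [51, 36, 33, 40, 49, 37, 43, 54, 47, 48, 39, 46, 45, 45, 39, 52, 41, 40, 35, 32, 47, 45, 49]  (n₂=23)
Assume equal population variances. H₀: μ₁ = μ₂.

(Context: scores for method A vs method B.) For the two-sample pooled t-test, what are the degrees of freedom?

degrees of freedom = 34

df = n₁ + n₂ − 2 = 13 + 23 − 2 = 34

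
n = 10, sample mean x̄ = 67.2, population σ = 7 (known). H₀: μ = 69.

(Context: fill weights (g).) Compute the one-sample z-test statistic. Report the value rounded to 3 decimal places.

test statistic = -0.813

SE = σ/√n = 7/√10 = 2.2136
z = (x̄−μ₀)/SE = (67.2−69)/2.2136 = -0.8132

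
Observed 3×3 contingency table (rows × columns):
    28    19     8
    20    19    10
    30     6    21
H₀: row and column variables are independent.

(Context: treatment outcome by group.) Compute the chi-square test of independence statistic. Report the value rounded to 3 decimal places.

Row totals [55, 49, 57], col totals [78, 44, 39], n=161
χ² = (28−26.65)²/26.65 + (19−15.03)²/15.03 + (8−13.32)²/13.32 + (20−23.74)²/23.74 + (19−13.39)²/13.39 + (10−11.87)²/11.87 + (30−27.61)²/27.61 + (6−15.58)²/15.58 + (21−13.81)²/13.81 = 16.3174
df = 4

test statistic = 16.317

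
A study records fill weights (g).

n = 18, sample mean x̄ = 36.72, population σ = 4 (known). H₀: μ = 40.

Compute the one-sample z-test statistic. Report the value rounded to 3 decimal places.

test statistic = -3.479

SE = σ/√n = 4/√18 = 0.9428
z = (x̄−μ₀)/SE = (36.72−40)/0.9428 = -3.4790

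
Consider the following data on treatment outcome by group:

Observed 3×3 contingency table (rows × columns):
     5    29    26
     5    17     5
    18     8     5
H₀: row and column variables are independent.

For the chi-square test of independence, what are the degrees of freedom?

df = (r−1)(c−1) = (3−1)·(3−1) = 4

degrees of freedom = 4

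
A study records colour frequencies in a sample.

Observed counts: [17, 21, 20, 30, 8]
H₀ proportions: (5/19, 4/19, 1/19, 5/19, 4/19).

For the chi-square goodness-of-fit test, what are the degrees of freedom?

degrees of freedom = 4

df = k − 1 = 5 − 1 = 4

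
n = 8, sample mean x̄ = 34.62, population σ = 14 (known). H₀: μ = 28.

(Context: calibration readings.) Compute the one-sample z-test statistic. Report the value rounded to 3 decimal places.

SE = σ/√n = 14/√8 = 4.9497
z = (x̄−μ₀)/SE = (34.62−28)/4.9497 = 1.3374

test statistic = 1.337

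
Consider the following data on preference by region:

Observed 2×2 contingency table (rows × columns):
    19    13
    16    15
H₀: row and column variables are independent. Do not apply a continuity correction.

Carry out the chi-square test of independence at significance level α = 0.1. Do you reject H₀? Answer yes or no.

reject H₀: no

Row totals [32, 31], col totals [35, 28], n=63
χ² = (19−17.78)²/17.78 + (13−14.22)²/14.22 + (16−17.22)²/17.22 + (15−13.78)²/13.78 = 0.3842
df = 1
p-value (upper-tail) = 0.53535
At α=0.1: p ≥ α → fail to reject H₀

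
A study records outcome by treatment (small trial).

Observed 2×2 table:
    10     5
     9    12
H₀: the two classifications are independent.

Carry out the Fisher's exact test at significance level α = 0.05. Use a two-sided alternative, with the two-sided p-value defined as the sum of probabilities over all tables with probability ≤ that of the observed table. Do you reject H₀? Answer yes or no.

reject H₀: no

Margins: r₁=15, r₂=21, c₁=19, c₂=17, n=36
p_obs = C(15,10)·C(21,9)/C(36,19); sum pmf over tables with pmf ≤ p_obs
p-value (two-sided) = 0.19221
At α=0.05: p ≥ α → fail to reject H₀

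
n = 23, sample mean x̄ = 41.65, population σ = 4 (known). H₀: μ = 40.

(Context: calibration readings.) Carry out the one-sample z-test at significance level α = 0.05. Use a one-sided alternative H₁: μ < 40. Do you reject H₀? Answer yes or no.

SE = σ/√n = 4/√23 = 0.8341
z = (x̄−μ₀)/SE = (41.65−40)/0.8341 = 1.9783
p-value (one-sided, H₁ less) = 0.97605
At α=0.05: p ≥ α → fail to reject H₀

reject H₀: no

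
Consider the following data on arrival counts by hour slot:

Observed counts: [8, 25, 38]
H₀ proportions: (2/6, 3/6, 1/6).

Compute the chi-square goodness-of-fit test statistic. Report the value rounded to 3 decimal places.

test statistic = 71.338

n = 71; E_i = n·p_i = [23.67, 35.50, 11.83]
χ² = (8−23.67)²/23.67 + (25−35.50)²/35.50 + (38−11.83)²/11.83 = 71.3380
df = 2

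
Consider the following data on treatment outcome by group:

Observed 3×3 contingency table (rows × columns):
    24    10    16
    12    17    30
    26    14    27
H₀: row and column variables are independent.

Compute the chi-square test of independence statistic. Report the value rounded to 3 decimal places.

test statistic = 9.796

Row totals [50, 59, 67], col totals [62, 41, 73], n=176
χ² = (24−17.61)²/17.61 + (10−11.65)²/11.65 + (16−20.74)²/20.74 + (12−20.78)²/20.78 + (17−13.74)²/13.74 + (30−24.47)²/24.47 + (26−23.60)²/23.60 + (14−15.61)²/15.61 + (27−27.79)²/27.79 = 9.7957
df = 4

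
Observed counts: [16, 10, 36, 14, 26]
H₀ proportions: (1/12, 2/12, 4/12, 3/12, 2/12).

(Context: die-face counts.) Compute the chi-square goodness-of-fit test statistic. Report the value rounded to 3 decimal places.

test statistic = 19.569

n = 102; E_i = n·p_i = [8.50, 17.00, 34.00, 25.50, 17.00]
χ² = (16−8.50)²/8.50 + (10−17.00)²/17.00 + (36−34.00)²/34.00 + (14−25.50)²/25.50 + (26−17.00)²/17.00 = 19.5686
df = 4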